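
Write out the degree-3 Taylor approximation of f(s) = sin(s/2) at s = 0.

-s^3/48 + s/2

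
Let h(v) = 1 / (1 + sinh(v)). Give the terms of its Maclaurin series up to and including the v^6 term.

77*v^6/45 - 181*v^5/120 + 4*v^4/3 - 7*v^3/6 + v^2 - v + 1

Use the geometric series for the reciprocal, then substitute.
h(0) = 1
h′(0) = -1
h′′(0) = 2
h′′′(0) = -7
h^(4)(0) = 32
h^(5)(0) = -181
h^(6)(0) = 1232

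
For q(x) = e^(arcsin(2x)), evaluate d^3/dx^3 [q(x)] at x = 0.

Substitute the inner expansion into the outer series and collect powers.
From the series, [x^3] q = 8/3; multiply by 3! = 6 to get 16.

16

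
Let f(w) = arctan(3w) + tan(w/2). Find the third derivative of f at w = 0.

Add the two expansions coefficient-wise.
The coefficient of w^3 in the expansion is -215/24, so f′′′(0) = 3! * (-215/24) = -215/4.

-215/4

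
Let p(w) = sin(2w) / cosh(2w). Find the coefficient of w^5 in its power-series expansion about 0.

48/5

Divide the numerator series by the denominator series (power-series long division).
p(0) = 0
p′(0) = 2
p′′(0) = 0
p′′′(0) = -32
p^(4)(0) = 0
p^(5)(0) = 1152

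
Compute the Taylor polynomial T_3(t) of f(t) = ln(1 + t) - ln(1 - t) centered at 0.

Expand each term separately and add.
f(0) = 0
f′(0) = 2
f′′(0) = 0
f′′′(0) = 4
Dividing each by k! gives the coefficients c_0, ..., c_3.

2*t^3/3 + 2*t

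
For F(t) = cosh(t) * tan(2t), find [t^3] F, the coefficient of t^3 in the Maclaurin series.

11/3

Multiply the two series term by term and collect like powers.
[t^0] = 0;  [t^1] = 2;  [t^2] = 0;  [t^3] = 11/3.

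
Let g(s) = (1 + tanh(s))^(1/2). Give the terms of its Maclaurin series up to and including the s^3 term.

Let u equal the inner series; expand the outer function in u and truncate.

-5*s^3/48 - s^2/8 + s/2 + 1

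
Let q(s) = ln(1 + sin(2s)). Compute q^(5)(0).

160

Plug the Maclaurin series of the inner function into that of the outer and collect terms.
The coefficient of s^5 in the expansion is 4/3, so q^(5)(0) = 5! * (4/3) = 160.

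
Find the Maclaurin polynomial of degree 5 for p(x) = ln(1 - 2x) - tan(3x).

Combine the two series term by term.

-194*x^5/5 - 4*x^4 - 35*x^3/3 - 2*x^2 - 5*x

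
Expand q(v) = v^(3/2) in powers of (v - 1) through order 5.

[(v - 1)^0] = 1;  [(v - 1)^1] = 3/2;  [(v - 1)^2] = 3/8;  [(v - 1)^3] = -1/16;  [(v - 1)^4] = 3/128;  [(v - 1)^5] = -3/256.

-3*(v - 1)^5/256 + 3*(v - 1)^4/128 - (v - 1)^3/16 + 3*(v - 1)^2/8 + 3*(v - 1)/2 + 1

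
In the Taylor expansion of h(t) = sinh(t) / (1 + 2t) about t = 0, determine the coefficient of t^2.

Take the Cauchy product of the two expansions.

-2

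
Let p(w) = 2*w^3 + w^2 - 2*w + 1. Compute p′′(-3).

-34

From the series, [(w + 3)^2] p = -17; multiply by 2! = 2 to get -34.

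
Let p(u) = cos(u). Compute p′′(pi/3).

The coefficient of (u - pi/3)^2 in the expansion is -1/4, so p′′(pi/3) = 2! * (-1/4) = -1/2.

-1/2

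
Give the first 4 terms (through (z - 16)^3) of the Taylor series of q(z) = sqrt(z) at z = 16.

q(16) = 4
q′(16) = 1/8
q′′(16) = -1/256
q′′′(16) = 3/8192

(z - 16)^3/16384 - (z - 16)^2/512 + (z - 16)/8 + 4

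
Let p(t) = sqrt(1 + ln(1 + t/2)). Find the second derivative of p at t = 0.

-3/16

Compose series: expand the inner function first, then feed it into the outer expansion.
From the series, [t^2] p = -3/32; multiply by 2! = 2 to get -3/16.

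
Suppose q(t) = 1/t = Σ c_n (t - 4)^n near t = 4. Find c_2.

1/64

[(t - 4)^0] = 1/4;  [(t - 4)^1] = -1/16;  [(t - 4)^2] = 1/64.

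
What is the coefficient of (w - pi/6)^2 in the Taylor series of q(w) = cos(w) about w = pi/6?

q(pi/6) = sqrt(3)/2
q′(pi/6) = -1/2
q′′(pi/6) = -sqrt(3)/2
The Taylor polynomial is Σ q^(k)(pi/6)/k! · (w - pi/6)^k.

-sqrt(3)/4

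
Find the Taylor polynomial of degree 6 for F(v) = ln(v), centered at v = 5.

-(v - 5)^6/93750 + (v - 5)^5/15625 - (v - 5)^4/2500 + (v - 5)^3/375 - (v - 5)^2/50 + (v - 5)/5 + ln(5)

[(v - 5)^0] = ln(5);  [(v - 5)^1] = 1/5;  [(v - 5)^2] = -1/50;  [(v - 5)^3] = 1/375;  [(v - 5)^4] = -1/2500;  [(v - 5)^5] = 1/15625;  [(v - 5)^6] = -1/93750.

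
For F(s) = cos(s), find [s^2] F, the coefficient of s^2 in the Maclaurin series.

-1/2

Use the known series and substitute for the argument.
F(0) = 1
F′(0) = 0
F′′(0) = -1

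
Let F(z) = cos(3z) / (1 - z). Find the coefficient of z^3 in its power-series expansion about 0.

-7/2

Expand each factor separately, then convolve coefficients.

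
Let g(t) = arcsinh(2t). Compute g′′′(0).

Use the known series and substitute for the argument.
The coefficient of t^3 in the expansion is -4/3, so g′′′(0) = 3! * (-4/3) = -8.

-8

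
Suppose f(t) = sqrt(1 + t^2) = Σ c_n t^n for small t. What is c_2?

f(0) = 1
f′(0) = 0
f′′(0) = 1
Dividing each by k! gives the coefficients c_0, ..., c_2.

1/2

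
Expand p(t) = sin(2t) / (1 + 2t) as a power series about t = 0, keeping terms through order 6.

Expand each factor separately, then convolve coefficients.
p(0) = 0
p′(0) = 2
p′′(0) = -8
p′′′(0) = 40
p^(4)(0) = -320
p^(5)(0) = 3232
p^(6)(0) = -38784

-808*t^6/15 + 404*t^5/15 - 40*t^4/3 + 20*t^3/3 - 4*t^2 + 2*t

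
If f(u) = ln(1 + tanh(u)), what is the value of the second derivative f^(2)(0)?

Substitute the inner expansion into the outer series and collect powers.
From the series, [u^2] f = -1/2; multiply by 2! = 2 to get -1.

-1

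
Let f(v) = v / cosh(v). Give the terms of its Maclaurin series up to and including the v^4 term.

-v^3/2 + v

Divide the numerator series by the denominator series (power-series long division).
f(0) = 0
f′(0) = 1
f′′(0) = 0
f′′′(0) = -3
f^(4)(0) = 0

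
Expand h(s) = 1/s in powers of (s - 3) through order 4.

(s - 3)^4/243 - (s - 3)^3/81 + (s - 3)^2/27 - (s - 3)/9 + 1/3

[(s - 3)^0] = 1/3;  [(s - 3)^1] = -1/9;  [(s - 3)^2] = 1/27;  [(s - 3)^3] = -1/81;  [(s - 3)^4] = 1/243.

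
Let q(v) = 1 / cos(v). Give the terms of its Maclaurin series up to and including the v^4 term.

5*v^4/24 + v^2/2 + 1

Invert the denominator's series and multiply.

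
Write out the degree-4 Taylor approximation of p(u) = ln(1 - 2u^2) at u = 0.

Differentiate repeatedly and evaluate at the center.
p(0) = 0
p′(0) = 0
p′′(0) = -4
p′′′(0) = 0
p^(4)(0) = -48
The Taylor polynomial is Σ p^(k)(0)/k! · u^k.

-2*u^4 - 2*u^2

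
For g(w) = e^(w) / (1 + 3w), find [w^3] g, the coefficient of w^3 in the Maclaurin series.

Expand each factor separately, then convolve coefficients.
g(0) = 1
g′(0) = -2
g′′(0) = 13
g′′′(0) = -116
So c_3 = g′′′(0)/3! = -58/3.

-58/3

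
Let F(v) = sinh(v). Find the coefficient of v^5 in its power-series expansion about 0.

F(0) = 0
F′(0) = 1
F′′(0) = 0
F′′′(0) = 1
F^(4)(0) = 0
F^(5)(0) = 1

1/120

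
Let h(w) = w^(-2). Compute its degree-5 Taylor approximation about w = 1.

-6*(w - 1)^5 + 5*(w - 1)^4 - 4*(w - 1)^3 + 3*(w - 1)^2 - 2*(w - 1) + 1

Use the known series and substitute for the argument.
h(1) = 1
h′(1) = -2
h′′(1) = 6
h′′′(1) = -24
h^(4)(1) = 120
h^(5)(1) = -720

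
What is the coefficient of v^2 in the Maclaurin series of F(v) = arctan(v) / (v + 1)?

Expand 1/(denominator) as a geometric series and multiply by the numerator's series.

-1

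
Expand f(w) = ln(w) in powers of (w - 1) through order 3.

f(1) = 0
f′(1) = 1
f′′(1) = -1
f′′′(1) = 2
The Taylor polynomial is Σ f^(k)(1)/k! · (w - 1)^k.

(w - 1)^3/3 - (w - 1)^2/2 + (w - 1)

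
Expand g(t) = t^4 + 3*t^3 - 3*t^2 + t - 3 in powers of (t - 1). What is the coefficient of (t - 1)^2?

12

Apply the Taylor formula c_k = f^(k)(a)/k!.
g(1) = -1
g′(1) = 8
g′′(1) = 24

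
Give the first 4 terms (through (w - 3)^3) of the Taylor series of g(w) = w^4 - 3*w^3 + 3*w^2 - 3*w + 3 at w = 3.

9*(w - 3)^3 + 30*(w - 3)^2 + 42*(w - 3) + 21

g(3) = 21
g′(3) = 42
g′′(3) = 60
g′′′(3) = 54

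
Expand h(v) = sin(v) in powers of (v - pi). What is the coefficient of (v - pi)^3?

[(v - pi)^0] = 0;  [(v - pi)^1] = -1;  [(v - pi)^2] = 0;  [(v - pi)^3] = 1/6.
So c_3 = h′′′(pi)/3! = 1/6.

1/6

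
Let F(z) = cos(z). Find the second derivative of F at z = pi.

1

The coefficient of (z - pi)^2 in the expansion is 1/2, so F′′(pi) = 2! * (1/2) = 1.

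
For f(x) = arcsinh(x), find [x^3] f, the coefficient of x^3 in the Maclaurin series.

-1/6

f(0) = 0
f′(0) = 1
f′′(0) = 0
f′′′(0) = -1
So c_3 = f′′′(0)/3! = -1/6.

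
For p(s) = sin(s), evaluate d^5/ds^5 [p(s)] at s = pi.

-1

The coefficient of (s - pi)^5 in the expansion is -1/120, so p^(5)(pi) = 5! * (-1/120) = -1.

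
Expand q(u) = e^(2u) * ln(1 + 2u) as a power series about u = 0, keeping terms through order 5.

12*u^5/5 + 8*u^3/3 + 2*u^2 + 2*u

Take the Cauchy product of the two expansions.
q(0) = 0
q′(0) = 2
q′′(0) = 4
q′′′(0) = 16
q^(4)(0) = 0
q^(5)(0) = 288
The Taylor polynomial is Σ q^(k)(0)/k! · u^k.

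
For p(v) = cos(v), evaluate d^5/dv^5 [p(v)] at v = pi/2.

-1

From the series, [(v - pi/2)^5] p = -1/120; multiply by 5! = 120 to get -1.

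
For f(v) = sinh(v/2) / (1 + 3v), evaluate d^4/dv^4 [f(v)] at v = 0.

-651/2

Multiply the two series term by term and collect like powers.
From the series, [v^4] f = -217/16; multiply by 4! = 24 to get -651/2.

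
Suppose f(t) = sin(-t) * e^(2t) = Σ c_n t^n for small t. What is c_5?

Multiply the two series term by term and collect like powers.

-41/120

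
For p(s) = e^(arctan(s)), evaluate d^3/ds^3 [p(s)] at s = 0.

-1

Compose series: expand the inner function first, then feed it into the outer expansion.
The coefficient of s^3 in the expansion is -1/6, so p′′′(0) = 3! * (-1/6) = -1.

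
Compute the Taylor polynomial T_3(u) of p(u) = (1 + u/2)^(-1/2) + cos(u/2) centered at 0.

-5*u^3/128 - u^2/32 - u/4 + 2

Expand each term separately and add.
p(0) = 2
p′(0) = -1/4
p′′(0) = -1/16
p′′′(0) = -15/64
Dividing each by k! gives the coefficients c_0, ..., c_3.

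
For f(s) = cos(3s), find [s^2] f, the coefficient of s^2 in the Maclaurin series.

-9/2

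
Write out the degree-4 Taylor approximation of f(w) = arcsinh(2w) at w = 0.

-4*w^3/3 + 2*w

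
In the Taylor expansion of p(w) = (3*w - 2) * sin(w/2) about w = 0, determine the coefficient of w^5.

Multiply each power in the prefactor through the base expansion.
[w^0] = 0;  [w^1] = -1;  [w^2] = 3/2;  [w^3] = 1/24;  [w^4] = -1/16;  [w^5] = -1/1920.
So c_5 = p^(5)(0)/5! = -1/1920.

-1/1920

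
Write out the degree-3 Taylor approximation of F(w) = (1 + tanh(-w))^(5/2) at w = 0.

Substitute the inner expansion into the outer series and collect powers.
F(0) = 1
F′(0) = -5/2
F′′(0) = 15/4
F′′′(0) = 25/8
Dividing each by k! gives the coefficients c_0, ..., c_3.

25*w^3/48 + 15*w^2/8 - 5*w/2 + 1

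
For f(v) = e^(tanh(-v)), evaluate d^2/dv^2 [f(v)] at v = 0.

1

Substitute the inner expansion into the outer series and collect powers.
From the series, [v^2] f = 1/2; multiply by 2! = 2 to get 1.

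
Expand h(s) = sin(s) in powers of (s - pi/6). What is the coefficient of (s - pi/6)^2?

h(pi/6) = 1/2
h′(pi/6) = sqrt(3)/2
h′′(pi/6) = -1/2
Then c_k = h^(k)(pi/6)/k! gives each Taylor coefficient.

-1/4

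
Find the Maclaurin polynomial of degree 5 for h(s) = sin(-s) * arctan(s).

Write out both Maclaurin series and multiply, keeping only the needed powers.
h(0) = 0
h′(0) = 0
h′′(0) = -2
h′′′(0) = 0
h^(4)(0) = 12
h^(5)(0) = 0
Dividing each by k! gives the coefficients c_0, ..., c_5.

s^4/2 - s^2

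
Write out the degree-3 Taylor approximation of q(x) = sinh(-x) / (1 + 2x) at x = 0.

-25*x^3/6 + 2*x^2 - x

Multiply the two series term by term and collect like powers.
q(0) = 0
q′(0) = -1
q′′(0) = 4
q′′′(0) = -25
Dividing each by k! gives the coefficients c_0, ..., c_3.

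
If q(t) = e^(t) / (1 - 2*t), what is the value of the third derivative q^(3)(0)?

79

Multiply the numerator's expansion by the denominator's geometric series.
The coefficient of t^3 in the expansion is 79/6, so q′′′(0) = 3! * (79/6) = 79.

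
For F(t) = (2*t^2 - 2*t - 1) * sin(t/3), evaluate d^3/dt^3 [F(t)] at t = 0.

109/27

Multiply each power in the prefactor through the base expansion.
The coefficient of t^3 in the expansion is 109/162, so F′′′(0) = 3! * (109/162) = 109/27.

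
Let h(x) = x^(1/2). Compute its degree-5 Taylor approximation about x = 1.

7*(x - 1)^5/256 - 5*(x - 1)^4/128 + (x - 1)^3/16 - (x - 1)^2/8 + (x - 1)/2 + 1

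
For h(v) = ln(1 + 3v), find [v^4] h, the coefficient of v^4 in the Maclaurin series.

-81/4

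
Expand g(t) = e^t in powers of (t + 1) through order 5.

(t + 1)^5*e^(-1)/120 + (t + 1)^4*e^(-1)/24 + (t + 1)^3*e^(-1)/6 + (t + 1)^2*e^(-1)/2 + (t + 1)*e^(-1) + e^(-1)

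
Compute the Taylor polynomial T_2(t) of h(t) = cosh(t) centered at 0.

t^2/2 + 1

[t^0] = 1;  [t^1] = 0;  [t^2] = 1/2.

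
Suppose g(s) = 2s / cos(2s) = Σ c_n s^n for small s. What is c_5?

Write the quotient as an unknown series and match coefficients against numerator = denominator · series.
g(0) = 0
g′(0) = 2
g′′(0) = 0
g′′′(0) = 24
g^(4)(0) = 0
g^(5)(0) = 800

20/3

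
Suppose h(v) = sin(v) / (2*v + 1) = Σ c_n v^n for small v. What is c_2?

-2

Expand 1/(denominator) as a geometric series and multiply by the numerator's series.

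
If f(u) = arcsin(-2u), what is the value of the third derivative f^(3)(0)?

-8

From the series, [u^3] f = -4/3; multiply by 3! = 6 to get -8.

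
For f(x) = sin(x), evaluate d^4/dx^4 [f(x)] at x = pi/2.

1

Use the known series and substitute for the argument.
The coefficient of (x - pi/2)^4 in the expansion is 1/24, so f^(4)(pi/2) = 4! * (1/24) = 1.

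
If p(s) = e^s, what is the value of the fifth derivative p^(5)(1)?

e

Differentiate repeatedly and evaluate at the center.
From the series, [(s - 1)^5] p = e/120; multiply by 5! = 120 to get e.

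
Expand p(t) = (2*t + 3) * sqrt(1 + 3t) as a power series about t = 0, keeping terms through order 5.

Multiply each power in the prefactor through the base expansion.
p(0) = 3
p′(0) = 13/2
p′′(0) = -3/4
p′′′(0) = 135/8
p^(4)(0) = -2349/16
p^(5)(0) = 52245/32

3483*t^5/256 - 783*t^4/128 + 45*t^3/16 - 3*t^2/8 + 13*t/2 + 3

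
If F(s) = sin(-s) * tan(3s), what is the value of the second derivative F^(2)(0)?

Write out both Maclaurin series and multiply, keeping only the needed powers.
The coefficient of s^2 in the expansion is -3, so F′′(0) = 2! * (-3) = -6.

-6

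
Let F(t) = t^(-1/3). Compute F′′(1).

4/9

From the series, [(t - 1)^2] F = 2/9; multiply by 2! = 2 to get 4/9.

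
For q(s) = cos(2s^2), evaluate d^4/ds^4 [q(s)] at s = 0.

The coefficient of s^4 in the expansion is -2, so q^(4)(0) = 4! * (-2) = -48.

-48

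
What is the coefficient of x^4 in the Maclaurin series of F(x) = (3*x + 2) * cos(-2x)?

Distribute the polynomial across the series and collect like powers.
F(0) = 2
F′(0) = 3
F′′(0) = -8
F′′′(0) = -36
F^(4)(0) = 32
So c_4 = F^(4)(0)/4! = 4/3.

4/3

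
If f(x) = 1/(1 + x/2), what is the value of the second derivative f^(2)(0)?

Use the known series and substitute for the argument.
The coefficient of x^2 in the expansion is 1/4, so f′′(0) = 2! * (1/4) = 1/2.

1/2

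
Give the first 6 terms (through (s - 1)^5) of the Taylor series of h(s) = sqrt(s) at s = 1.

7*(s - 1)^5/256 - 5*(s - 1)^4/128 + (s - 1)^3/16 - (s - 1)^2/8 + (s - 1)/2 + 1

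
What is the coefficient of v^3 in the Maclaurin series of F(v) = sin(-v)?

1/6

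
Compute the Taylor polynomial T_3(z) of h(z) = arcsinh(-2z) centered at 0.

4*z^3/3 - 2*z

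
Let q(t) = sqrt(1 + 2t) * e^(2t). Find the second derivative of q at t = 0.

7

Expand each factor separately, then convolve coefficients.
The coefficient of t^2 in the expansion is 7/2, so q′′(0) = 2! * (7/2) = 7.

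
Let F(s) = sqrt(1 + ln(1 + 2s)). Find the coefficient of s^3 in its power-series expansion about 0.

Substitute the inner expansion into the outer series and collect powers.
[s^0] = 1;  [s^1] = 1;  [s^2] = -3/2;  [s^3] = 17/6.
So c_3 = F′′′(0)/3! = 17/6.

17/6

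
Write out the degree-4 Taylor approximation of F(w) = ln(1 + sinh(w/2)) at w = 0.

Let u equal the inner series; expand the outer function in u and truncate.
F(0) = 0
F′(0) = 1/2
F′′(0) = -1/4
F′′′(0) = 3/8
F^(4)(0) = -5/8

-5*w^4/192 + w^3/16 - w^2/8 + w/2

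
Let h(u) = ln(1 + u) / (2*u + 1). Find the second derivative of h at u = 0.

-5

Multiply the numerator's expansion by the denominator's geometric series.
From the series, [u^2] h = -5/2; multiply by 2! = 2 to get -5.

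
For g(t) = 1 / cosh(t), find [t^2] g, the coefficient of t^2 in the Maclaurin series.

Divide the numerator series by the denominator series (power-series long division).
g(0) = 1
g′(0) = 0
g′′(0) = -1

-1/2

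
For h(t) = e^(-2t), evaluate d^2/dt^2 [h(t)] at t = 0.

From the series, [t^2] h = 2; multiply by 2! = 2 to get 4.

4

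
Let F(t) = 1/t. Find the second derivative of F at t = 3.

2/27

Use the known series and substitute for the argument.
The coefficient of (t - 3)^2 in the expansion is 1/27, so F′′(3) = 2! * (1/27) = 2/27.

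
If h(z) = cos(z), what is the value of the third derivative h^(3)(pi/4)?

Use the known series and substitute for the argument.
The coefficient of (z - pi/4)^3 in the expansion is sqrt(2)/12, so h′′′(pi/4) = 3! * (sqrt(2)/12) = sqrt(2)/2.

sqrt(2)/2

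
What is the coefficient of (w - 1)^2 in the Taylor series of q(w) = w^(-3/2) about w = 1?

[(w - 1)^0] = 1;  [(w - 1)^1] = -3/2;  [(w - 1)^2] = 15/8.
So c_2 = q′′(1)/2! = 15/8.

15/8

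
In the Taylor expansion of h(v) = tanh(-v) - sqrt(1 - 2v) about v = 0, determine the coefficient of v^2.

1/2

Add the two expansions coefficient-wise.
h(0) = -1
h′(0) = 0
h′′(0) = 1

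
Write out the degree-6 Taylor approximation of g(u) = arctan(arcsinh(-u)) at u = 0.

-53*u^5/120 + u^3/2 - u

Plug the Maclaurin series of the inner function into that of the outer and collect terms.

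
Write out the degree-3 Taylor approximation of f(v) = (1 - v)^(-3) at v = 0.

10*v^3 + 6*v^2 + 3*v + 1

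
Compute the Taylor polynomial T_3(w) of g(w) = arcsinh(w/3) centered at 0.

-w^3/162 + w/3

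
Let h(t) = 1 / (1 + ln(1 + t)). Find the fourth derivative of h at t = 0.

Write 1/(1+u) = 1 - u + u^2 - u^3 + ... and substitute the series for u.
The coefficient of t^4 in the expansion is 11/3, so h^(4)(0) = 4! * (11/3) = 88.

88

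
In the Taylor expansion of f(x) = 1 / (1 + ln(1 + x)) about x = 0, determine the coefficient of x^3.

Expand as Σ (-1)^k u^k with u equal to the inner function's series.
f(0) = 1
f′(0) = -1
f′′(0) = 3
f′′′(0) = -14
Then c_k = f^(k)(0)/k! gives each Taylor coefficient.

-7/3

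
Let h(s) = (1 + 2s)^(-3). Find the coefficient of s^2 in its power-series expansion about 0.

24

h(0) = 1
h′(0) = -6
h′′(0) = 48
So c_2 = h′′(0)/2! = 24.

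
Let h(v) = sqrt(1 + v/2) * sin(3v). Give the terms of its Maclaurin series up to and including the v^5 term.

22101*v^5/10240 - 141*v^4/128 - 147*v^3/32 + 3*v^2/4 + 3*v

Write out both Maclaurin series and multiply, keeping only the needed powers.
h(0) = 0
h′(0) = 3
h′′(0) = 3/2
h′′′(0) = -441/16
h^(4)(0) = -423/16
h^(5)(0) = 66303/256
The Taylor polynomial is Σ h^(k)(0)/k! · v^k.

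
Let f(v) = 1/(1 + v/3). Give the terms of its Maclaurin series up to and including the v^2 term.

v^2/9 - v/3 + 1

f(0) = 1
f′(0) = -1/3
f′′(0) = 2/9
Then c_k = f^(k)(0)/k! gives each Taylor coefficient.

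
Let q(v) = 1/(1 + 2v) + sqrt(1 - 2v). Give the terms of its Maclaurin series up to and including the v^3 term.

Expand each term separately and add.

-17*v^3/2 + 7*v^2/2 - 3*v + 2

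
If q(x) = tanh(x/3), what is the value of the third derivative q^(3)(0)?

From the series, [x^3] q = -1/81; multiply by 3! = 6 to get -2/27.

-2/27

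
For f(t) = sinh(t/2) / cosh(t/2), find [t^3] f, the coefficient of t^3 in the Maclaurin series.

-1/24

Write the quotient as an unknown series and match coefficients against numerator = denominator · series.
f(0) = 0
f′(0) = 1/2
f′′(0) = 0
f′′′(0) = -1/4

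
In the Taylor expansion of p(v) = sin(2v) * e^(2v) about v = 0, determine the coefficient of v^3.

Write out both Maclaurin series and multiply, keeping only the needed powers.
p(0) = 0
p′(0) = 2
p′′(0) = 8
p′′′(0) = 16
So c_3 = p′′′(0)/3! = 8/3.

8/3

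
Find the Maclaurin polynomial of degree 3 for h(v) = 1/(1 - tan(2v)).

32*v^3/3 + 4*v^2 + 2*v + 1

Substitute the inner expansion into the outer series and collect powers.
h(0) = 1
h′(0) = 2
h′′(0) = 8
h′′′(0) = 64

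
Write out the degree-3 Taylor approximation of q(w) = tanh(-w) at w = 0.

[w^0] = 0;  [w^1] = -1;  [w^2] = 0;  [w^3] = 1/3.

w^3/3 - w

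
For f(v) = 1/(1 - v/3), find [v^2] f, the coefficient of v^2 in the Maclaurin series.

1/9

Apply the Taylor formula c_k = f^(k)(a)/k!.
f(0) = 1
f′(0) = 1/3
f′′(0) = 2/9
So c_2 = f′′(0)/2! = 1/9.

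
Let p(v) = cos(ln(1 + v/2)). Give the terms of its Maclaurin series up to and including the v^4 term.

-5*v^4/192 + v^3/16 - v^2/8 + 1

Let u equal the inner series; expand the outer function in u and truncate.
p(0) = 1
p′(0) = 0
p′′(0) = -1/4
p′′′(0) = 3/8
p^(4)(0) = -5/8
Then c_k = p^(k)(0)/k! gives each Taylor coefficient.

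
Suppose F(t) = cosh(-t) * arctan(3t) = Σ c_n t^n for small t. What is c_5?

1769/40

Write out both Maclaurin series and multiply, keeping only the needed powers.
F(0) = 0
F′(0) = 3
F′′(0) = 0
F′′′(0) = -45
F^(4)(0) = 0
F^(5)(0) = 5307
The Taylor polynomial is Σ F^(k)(0)/k! · t^k.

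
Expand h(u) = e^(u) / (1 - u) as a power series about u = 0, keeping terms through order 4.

65*u^4/24 + 8*u^3/3 + 5*u^2/2 + 2*u + 1

Use 1/(1 - r) = Σ r^k on the denominator, then take the Cauchy product.
h(0) = 1
h′(0) = 2
h′′(0) = 5
h′′′(0) = 16
h^(4)(0) = 65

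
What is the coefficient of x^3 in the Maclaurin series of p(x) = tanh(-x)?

1/3

Differentiate repeatedly and evaluate at the center.
[x^0] = 0;  [x^1] = -1;  [x^2] = 0;  [x^3] = 1/3.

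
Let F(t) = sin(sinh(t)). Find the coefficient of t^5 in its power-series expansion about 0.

Substitute the inner expansion into the outer series and collect powers.
[t^0] = 0;  [t^1] = 1;  [t^2] = 0;  [t^3] = 0;  [t^4] = 0;  [t^5] = -1/15.
So c_5 = F^(5)(0)/5! = -1/15.

-1/15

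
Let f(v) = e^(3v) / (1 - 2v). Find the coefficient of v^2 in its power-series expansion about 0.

Take the Cauchy product of the two expansions.
f(0) = 1
f′(0) = 5
f′′(0) = 29
So c_2 = f′′(0)/2! = 29/2.

29/2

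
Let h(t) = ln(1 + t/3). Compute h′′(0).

-1/9

The coefficient of t^2 in the expansion is -1/18, so h′′(0) = 2! * (-1/18) = -1/9.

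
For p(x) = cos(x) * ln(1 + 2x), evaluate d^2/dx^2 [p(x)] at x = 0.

-4

Write out both Maclaurin series and multiply, keeping only the needed powers.
From the series, [x^2] p = -2; multiply by 2! = 2 to get -4.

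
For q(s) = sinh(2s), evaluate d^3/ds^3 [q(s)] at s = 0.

8

From the series, [s^3] q = 4/3; multiply by 3! = 6 to get 8.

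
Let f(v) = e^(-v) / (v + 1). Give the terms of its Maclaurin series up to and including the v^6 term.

1957*v^6/720 - 163*v^5/60 + 65*v^4/24 - 8*v^3/3 + 5*v^2/2 - 2*v + 1

Multiply the numerator's expansion by the denominator's geometric series.
[v^0] = 1;  [v^1] = -2;  [v^2] = 5/2;  [v^3] = -8/3;  [v^4] = 65/24;  [v^5] = -163/60;  [v^6] = 1957/720.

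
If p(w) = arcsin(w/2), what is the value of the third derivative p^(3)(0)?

The coefficient of w^3 in the expansion is 1/48, so p′′′(0) = 3! * (1/48) = 1/8.

1/8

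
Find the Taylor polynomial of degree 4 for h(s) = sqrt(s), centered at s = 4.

-5*(s - 4)^4/16384 + (s - 4)^3/512 - (s - 4)^2/64 + (s - 4)/4 + 2

h(4) = 2
h′(4) = 1/4
h′′(4) = -1/32
h′′′(4) = 3/256
h^(4)(4) = -15/2048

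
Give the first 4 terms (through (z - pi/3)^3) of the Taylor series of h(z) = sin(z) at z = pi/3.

-(z - pi/3)^3/12 - sqrt(3)*(z - pi/3)^2/4 + (z - pi/3)/2 + sqrt(3)/2

Apply the Taylor formula c_k = f^(k)(a)/k!.
h(pi/3) = sqrt(3)/2
h′(pi/3) = 1/2
h′′(pi/3) = -sqrt(3)/2
h′′′(pi/3) = -1/2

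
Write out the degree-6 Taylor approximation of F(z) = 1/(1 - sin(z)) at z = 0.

17*z^6/45 + 61*z^5/120 + 2*z^4/3 + 5*z^3/6 + z^2 + z + 1

Let u equal the inner series; expand the outer function in u and truncate.
F(0) = 1
F′(0) = 1
F′′(0) = 2
F′′′(0) = 5
F^(4)(0) = 16
F^(5)(0) = 61
F^(6)(0) = 272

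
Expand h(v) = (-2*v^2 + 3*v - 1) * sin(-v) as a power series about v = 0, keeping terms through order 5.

-13*v^5/40 + v^4/2 + 11*v^3/6 - 3*v^2 + v

Multiply each power in the prefactor through the base expansion.
[v^0] = 0;  [v^1] = 1;  [v^2] = -3;  [v^3] = 11/6;  [v^4] = 1/2;  [v^5] = -13/40.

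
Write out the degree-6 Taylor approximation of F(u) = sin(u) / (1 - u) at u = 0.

101*u^6/120 + 101*u^5/120 + 5*u^4/6 + 5*u^3/6 + u^2 + u

Use 1/(1 - r) = Σ r^k on the denominator, then take the Cauchy product.
F(0) = 0
F′(0) = 1
F′′(0) = 2
F′′′(0) = 5
F^(4)(0) = 20
F^(5)(0) = 101
F^(6)(0) = 606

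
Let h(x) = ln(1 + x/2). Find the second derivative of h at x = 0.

Differentiate repeatedly and evaluate at the center.
The coefficient of x^2 in the expansion is -1/8, so h′′(0) = 2! * (-1/8) = -1/4.

-1/4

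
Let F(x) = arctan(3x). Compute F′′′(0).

-54

From the series, [x^3] F = -9; multiply by 3! = 6 to get -54.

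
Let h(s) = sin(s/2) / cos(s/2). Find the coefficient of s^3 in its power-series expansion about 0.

Write the quotient as an unknown series and match coefficients against numerator = denominator · series.
h(0) = 0
h′(0) = 1/2
h′′(0) = 0
h′′′(0) = 1/4
So c_3 = h′′′(0)/3! = 1/24.

1/24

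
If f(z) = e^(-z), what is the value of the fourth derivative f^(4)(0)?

Compute the successive derivatives at the expansion point and divide by k!.
The coefficient of z^4 in the expansion is 1/24, so f^(4)(0) = 4! * (1/24) = 1.

1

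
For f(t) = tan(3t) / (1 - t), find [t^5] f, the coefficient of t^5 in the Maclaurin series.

Write out both Maclaurin series and multiply, keeping only the needed powers.
f(0) = 0
f′(0) = 3
f′′(0) = 6
f′′′(0) = 72
f^(4)(0) = 288
f^(5)(0) = 5328
So c_5 = f^(5)(0)/5! = 222/5.

222/5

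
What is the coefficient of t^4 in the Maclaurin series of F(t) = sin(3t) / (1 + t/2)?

15/8

Take the Cauchy product of the two expansions.
[t^0] = 0;  [t^1] = 3;  [t^2] = -3/2;  [t^3] = -15/4;  [t^4] = 15/8.
So c_4 = F^(4)(0)/4! = 15/8.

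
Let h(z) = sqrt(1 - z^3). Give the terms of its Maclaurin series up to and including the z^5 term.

1 - z^3/2

h(0) = 1
h′(0) = 0
h′′(0) = 0
h′′′(0) = -3
h^(4)(0) = 0
h^(5)(0) = 0
The Taylor polynomial is Σ h^(k)(0)/k! · z^k.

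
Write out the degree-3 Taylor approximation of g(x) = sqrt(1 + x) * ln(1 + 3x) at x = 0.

Multiply the two series term by term and collect like powers.
g(0) = 0
g′(0) = 3
g′′(0) = -6
g′′′(0) = 153/4

51*x^3/8 - 3*x^2 + 3*x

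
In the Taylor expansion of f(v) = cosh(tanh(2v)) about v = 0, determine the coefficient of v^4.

Substitute the inner expansion into the outer series and collect powers.
f(0) = 1
f′(0) = 0
f′′(0) = 4
f′′′(0) = 0
f^(4)(0) = -112

-14/3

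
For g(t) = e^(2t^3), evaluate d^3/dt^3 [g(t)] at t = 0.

Compute the successive derivatives at the expansion point and divide by k!.
From the series, [t^3] g = 2; multiply by 3! = 6 to get 12.

12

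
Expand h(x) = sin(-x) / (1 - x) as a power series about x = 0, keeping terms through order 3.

-5*x^3/6 - x^2 - x

Expand 1/(denominator) as a geometric series and multiply by the numerator's series.
h(0) = 0
h′(0) = -1
h′′(0) = -2
h′′′(0) = -5
The Taylor polynomial is Σ h^(k)(0)/k! · x^k.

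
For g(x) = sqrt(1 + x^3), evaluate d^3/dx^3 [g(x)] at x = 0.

3

The coefficient of x^3 in the expansion is 1/2, so g′′′(0) = 3! * (1/2) = 3.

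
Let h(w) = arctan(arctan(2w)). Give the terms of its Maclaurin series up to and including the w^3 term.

-16*w^3/3 + 2*w

Compose series: expand the inner function first, then feed it into the outer expansion.
h(0) = 0
h′(0) = 2
h′′(0) = 0
h′′′(0) = -32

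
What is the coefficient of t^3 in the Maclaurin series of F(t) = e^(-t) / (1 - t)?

Use 1/(1 - r) = Σ r^k on the denominator, then take the Cauchy product.
F(0) = 1
F′(0) = 0
F′′(0) = 1
F′′′(0) = 2
The Taylor polynomial is Σ F^(k)(0)/k! · t^k.

1/3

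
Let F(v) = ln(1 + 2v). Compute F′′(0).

-4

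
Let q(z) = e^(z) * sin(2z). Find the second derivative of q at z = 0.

4

Expand each factor separately, then convolve coefficients.
The coefficient of z^2 in the expansion is 2, so q′′(0) = 2! * (2) = 4.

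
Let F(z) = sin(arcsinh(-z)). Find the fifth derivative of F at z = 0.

-20

Plug the Maclaurin series of the inner function into that of the outer and collect terms.
From the series, [z^5] F = -1/6; multiply by 5! = 120 to get -20.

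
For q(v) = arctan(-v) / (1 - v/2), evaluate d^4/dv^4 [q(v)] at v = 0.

Write out both Maclaurin series and multiply, keeping only the needed powers.
From the series, [v^4] q = 1/24; multiply by 4! = 24 to get 1.

1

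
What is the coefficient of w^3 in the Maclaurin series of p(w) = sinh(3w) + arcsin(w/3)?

365/81

Expand each term separately and add.
[w^0] = 0;  [w^1] = 10/3;  [w^2] = 0;  [w^3] = 365/81.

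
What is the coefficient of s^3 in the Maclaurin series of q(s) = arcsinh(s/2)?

-1/48

Differentiate repeatedly and evaluate at the center.
q(0) = 0
q′(0) = 1/2
q′′(0) = 0
q′′′(0) = -1/8
So c_3 = q′′′(0)/3! = -1/48.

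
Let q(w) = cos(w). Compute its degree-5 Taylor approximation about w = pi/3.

Differentiate repeatedly and evaluate at the center.
q(pi/3) = 1/2
q′(pi/3) = -sqrt(3)/2
q′′(pi/3) = -1/2
q′′′(pi/3) = sqrt(3)/2
q^(4)(pi/3) = 1/2
q^(5)(pi/3) = -sqrt(3)/2
Then c_k = q^(k)(pi/3)/k! gives each Taylor coefficient.

-sqrt(3)*(w - pi/3)^5/240 + (w - pi/3)^4/48 + sqrt(3)*(w - pi/3)^3/12 - (w - pi/3)^2/4 - sqrt(3)*(w - pi/3)/2 + 1/2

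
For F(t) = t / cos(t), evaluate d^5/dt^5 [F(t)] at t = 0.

25

Write the quotient as an unknown series and match coefficients against numerator = denominator · series.
The coefficient of t^5 in the expansion is 5/24, so F^(5)(0) = 5! * (5/24) = 25.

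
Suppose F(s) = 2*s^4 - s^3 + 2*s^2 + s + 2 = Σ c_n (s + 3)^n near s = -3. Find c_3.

-25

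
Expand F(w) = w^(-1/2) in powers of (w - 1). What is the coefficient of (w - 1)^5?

-63/256

F(1) = 1
F′(1) = -1/2
F′′(1) = 3/4
F′′′(1) = -15/8
F^(4)(1) = 105/16
F^(5)(1) = -945/32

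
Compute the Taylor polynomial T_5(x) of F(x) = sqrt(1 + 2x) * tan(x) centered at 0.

Multiply the two series term by term and collect like powers.
F(0) = 0
F′(0) = 1
F′′(0) = 2
F′′′(0) = -1
F^(4)(0) = 20
F^(5)(0) = -79

-79*x^5/120 + 5*x^4/6 - x^3/6 + x^2 + x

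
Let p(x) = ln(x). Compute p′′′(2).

1/4

Differentiate repeatedly and evaluate at the center.
From the series, [(x - 2)^3] p = 1/24; multiply by 3! = 6 to get 1/4.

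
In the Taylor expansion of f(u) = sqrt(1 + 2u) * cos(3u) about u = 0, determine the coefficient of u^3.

Take the Cauchy product of the two expansions.

-4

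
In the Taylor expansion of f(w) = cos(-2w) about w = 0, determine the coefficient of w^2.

Use the known series and substitute for the argument.
f(0) = 1
f′(0) = 0
f′′(0) = -4
So c_2 = f′′(0)/2! = -2.

-2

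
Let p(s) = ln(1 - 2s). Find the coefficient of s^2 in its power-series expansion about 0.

-2

Differentiate repeatedly and evaluate at the center.
[s^0] = 0;  [s^1] = -2;  [s^2] = -2.
So c_2 = p′′(0)/2! = -2.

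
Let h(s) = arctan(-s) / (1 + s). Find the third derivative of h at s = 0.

Expand each factor separately, then convolve coefficients.
From the series, [s^3] h = -2/3; multiply by 3! = 6 to get -4.

-4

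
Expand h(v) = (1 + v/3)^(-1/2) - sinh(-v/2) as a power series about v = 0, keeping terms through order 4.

Add the two expansions coefficient-wise.
h(0) = 1
h′(0) = 1/3
h′′(0) = 1/12
h′′′(0) = 1/18
h^(4)(0) = 35/432
Then c_k = h^(k)(0)/k! gives each Taylor coefficient.

35*v^4/10368 + v^3/108 + v^2/24 + v/3 + 1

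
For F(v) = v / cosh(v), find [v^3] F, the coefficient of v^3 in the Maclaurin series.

Write the quotient as an unknown series and match coefficients against numerator = denominator · series.
[v^0] = 0;  [v^1] = 1;  [v^2] = 0;  [v^3] = -1/2.

-1/2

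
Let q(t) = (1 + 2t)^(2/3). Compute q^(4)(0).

-896/81

The coefficient of t^4 in the expansion is -112/243, so q^(4)(0) = 4! * (-112/243) = -896/81.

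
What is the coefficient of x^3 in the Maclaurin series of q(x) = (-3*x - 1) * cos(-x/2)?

Multiply each power in the prefactor through the base expansion.
q(0) = -1
q′(0) = -3
q′′(0) = 1/4
q′′′(0) = 9/4

3/8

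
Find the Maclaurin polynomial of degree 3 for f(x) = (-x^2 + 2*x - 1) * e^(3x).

3*x^3/2 + x^2/2 - x - 1

Multiply each power in the prefactor through the base expansion.
f(0) = -1
f′(0) = -1
f′′(0) = 1
f′′′(0) = 9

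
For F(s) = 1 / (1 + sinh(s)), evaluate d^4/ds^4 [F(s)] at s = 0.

Use the geometric series for the reciprocal, then substitute.
From the series, [s^4] F = 4/3; multiply by 4! = 24 to get 32.

32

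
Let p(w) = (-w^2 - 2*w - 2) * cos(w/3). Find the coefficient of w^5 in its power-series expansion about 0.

Shift and add copies of the series according to the polynomial's terms.
p(0) = -2
p′(0) = -2
p′′(0) = -16/9
p′′′(0) = 2/3
p^(4)(0) = 106/81
p^(5)(0) = -10/81

-1/972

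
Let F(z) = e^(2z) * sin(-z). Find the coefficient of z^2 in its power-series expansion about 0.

-2

Multiply the two series term by term and collect like powers.
F(0) = 0
F′(0) = -1
F′′(0) = -4
So c_2 = F′′(0)/2! = -2.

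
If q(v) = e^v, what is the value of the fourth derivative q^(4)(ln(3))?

3

From the series, [(v - ln(3))^4] q = 1/8; multiply by 4! = 24 to get 3.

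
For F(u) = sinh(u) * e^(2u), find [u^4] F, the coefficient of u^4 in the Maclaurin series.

Write out both Maclaurin series and multiply, keeping only the needed powers.
[u^0] = 0;  [u^1] = 1;  [u^2] = 2;  [u^3] = 13/6;  [u^4] = 5/3.

5/3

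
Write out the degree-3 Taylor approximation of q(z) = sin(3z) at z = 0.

q(0) = 0
q′(0) = 3
q′′(0) = 0
q′′′(0) = -27

-9*z^3/2 + 3*z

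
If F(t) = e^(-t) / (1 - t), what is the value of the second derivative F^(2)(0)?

1

Use 1/(1 - r) = Σ r^k on the denominator, then take the Cauchy product.
The coefficient of t^2 in the expansion is 1/2, so F′′(0) = 2! * (1/2) = 1.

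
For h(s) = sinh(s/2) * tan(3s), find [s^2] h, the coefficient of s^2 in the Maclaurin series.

3/2

Write out both Maclaurin series and multiply, keeping only the needed powers.
h(0) = 0
h′(0) = 0
h′′(0) = 3
So c_2 = h′′(0)/2! = 3/2.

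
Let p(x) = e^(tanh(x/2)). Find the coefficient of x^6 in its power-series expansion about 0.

Compose series: expand the inner function first, then feed it into the outer expansion.
p(0) = 1
p′(0) = 1/2
p′′(0) = 1/4
p′′′(0) = -1/8
p^(4)(0) = -7/16
p^(5)(0) = -3/32
p^(6)(0) = 97/64
Then c_k = p^(k)(0)/k! gives each Taylor coefficient.

97/46080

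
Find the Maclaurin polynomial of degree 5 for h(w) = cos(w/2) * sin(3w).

1661*w^5/640 - 39*w^3/8 + 3*w

Take the Cauchy product of the two expansions.
h(0) = 0
h′(0) = 3
h′′(0) = 0
h′′′(0) = -117/4
h^(4)(0) = 0
h^(5)(0) = 4983/16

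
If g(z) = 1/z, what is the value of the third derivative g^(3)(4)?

-3/128

The coefficient of (z - 4)^3 in the expansion is -1/256, so g′′′(4) = 3! * (-1/256) = -3/128.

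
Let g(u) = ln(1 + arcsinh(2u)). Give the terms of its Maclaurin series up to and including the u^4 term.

-4*u^4/3 + 4*u^3/3 - 2*u^2 + 2*u

Substitute the inner expansion into the outer series and collect powers.
[u^0] = 0;  [u^1] = 2;  [u^2] = -2;  [u^3] = 4/3;  [u^4] = -4/3.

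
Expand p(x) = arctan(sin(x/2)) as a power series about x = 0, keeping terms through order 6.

3*x^5/256 - x^3/16 + x/2

Compose series: expand the inner function first, then feed it into the outer expansion.
p(0) = 0
p′(0) = 1/2
p′′(0) = 0
p′′′(0) = -3/8
p^(4)(0) = 0
p^(5)(0) = 45/32
p^(6)(0) = 0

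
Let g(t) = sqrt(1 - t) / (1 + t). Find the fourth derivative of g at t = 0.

Expand each factor separately, then convolve coefficients.
From the series, [t^4] g = 179/128; multiply by 4! = 24 to get 537/16.

537/16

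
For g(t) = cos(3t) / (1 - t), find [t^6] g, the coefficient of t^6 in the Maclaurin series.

-91/80

Take the Cauchy product of the two expansions.
g(0) = 1
g′(0) = 1
g′′(0) = -7
g′′′(0) = -21
g^(4)(0) = -3
g^(5)(0) = -15
g^(6)(0) = -819
Dividing each by k! gives the coefficients c_0, ..., c_6.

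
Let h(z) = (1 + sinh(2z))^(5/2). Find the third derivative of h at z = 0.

Compose series: expand the inner function first, then feed it into the outer expansion.
The coefficient of z^3 in the expansion is 35/6, so h′′′(0) = 3! * (35/6) = 35.

35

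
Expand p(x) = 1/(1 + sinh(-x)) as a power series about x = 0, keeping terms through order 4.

Plug the Maclaurin series of the inner function into that of the outer and collect terms.
p(0) = 1
p′(0) = 1
p′′(0) = 2
p′′′(0) = 7
p^(4)(0) = 32

4*x^4/3 + 7*x^3/6 + x^2 + x + 1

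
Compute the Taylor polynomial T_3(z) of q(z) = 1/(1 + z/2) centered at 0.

-z^3/8 + z^2/4 - z/2 + 1

q(0) = 1
q′(0) = -1/2
q′′(0) = 1/2
q′′′(0) = -3/4
Dividing each by k! gives the coefficients c_0, ..., c_3.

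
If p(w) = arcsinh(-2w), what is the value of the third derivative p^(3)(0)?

8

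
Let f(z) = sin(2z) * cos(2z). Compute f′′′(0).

Expand each factor separately, then convolve coefficients.
From the series, [z^3] f = -16/3; multiply by 3! = 6 to get -32.

-32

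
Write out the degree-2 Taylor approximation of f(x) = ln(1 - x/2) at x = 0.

Differentiate repeatedly and evaluate at the center.
f(0) = 0
f′(0) = -1/2
f′′(0) = -1/4
Dividing each by k! gives the coefficients c_0, ..., c_2.

-x^2/8 - x/2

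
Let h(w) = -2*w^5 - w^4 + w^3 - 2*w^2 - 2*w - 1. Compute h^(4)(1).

-264

The coefficient of (w - 1)^4 in the expansion is -11, so h^(4)(1) = 4! * (-11) = -264.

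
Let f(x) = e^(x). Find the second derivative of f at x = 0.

1

From the series, [x^2] f = 1/2; multiply by 2! = 2 to get 1.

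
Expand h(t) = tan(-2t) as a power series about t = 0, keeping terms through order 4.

-8*t^3/3 - 2*t

Differentiate repeatedly and evaluate at the center.
h(0) = 0
h′(0) = -2
h′′(0) = 0
h′′′(0) = -16
h^(4)(0) = 0
The Taylor polynomial is Σ h^(k)(0)/k! · t^k.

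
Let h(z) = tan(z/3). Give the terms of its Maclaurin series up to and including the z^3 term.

h(0) = 0
h′(0) = 1/3
h′′(0) = 0
h′′′(0) = 2/27
Dividing each by k! gives the coefficients c_0, ..., c_3.

z^3/81 + z/3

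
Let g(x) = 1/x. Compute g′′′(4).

-3/128

The coefficient of (x - 4)^3 in the expansion is -1/256, so g′′′(4) = 3! * (-1/256) = -3/128.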